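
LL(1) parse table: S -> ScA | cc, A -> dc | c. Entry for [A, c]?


For [A, c]: 'c' ∈ FIRST(c)
Entry: A -> c


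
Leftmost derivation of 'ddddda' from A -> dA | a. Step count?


Derivation: A => dA => ddA => dddA => ddddA => dddddA => ddddda
Steps: 6


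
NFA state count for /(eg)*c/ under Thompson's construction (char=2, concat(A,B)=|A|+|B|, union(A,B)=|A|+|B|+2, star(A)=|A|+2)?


Syntax tree has 3 char leaf(s), 0 union(s), 1 star(s)
chars contribute 3×2 = 6; each union adds +2; each star adds +2
Total: 6 + 0 + 2 = 8 states


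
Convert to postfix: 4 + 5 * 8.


* has higher precedence, evaluate 5*8 first
Postfix: 4 5 8 * +


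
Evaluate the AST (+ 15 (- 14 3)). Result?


Evaluate inner: (- 14 3) = 11
Evaluate root: (+ 15 11) = 26
Result: 26


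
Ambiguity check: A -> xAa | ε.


balanced x^n…a^n: each string has a unique parse
Unambiguous


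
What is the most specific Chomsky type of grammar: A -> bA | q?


Right-linear: every RHS is a terminal or a terminal followed by one nonterminal
Classification: Type 3 (Regular)


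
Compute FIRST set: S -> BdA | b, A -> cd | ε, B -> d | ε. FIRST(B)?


Per alternative of B: FIRST(d) = {d}; FIRST(ε) = {ε}
FIRST(B) = {d, ε}


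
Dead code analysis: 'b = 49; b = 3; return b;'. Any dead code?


first assignment to b is overwritten before any read
Dead: 'b = 49'


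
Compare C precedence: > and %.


'%' is multiplicative (level 10); '>' is relational (level 7)
Higher level binds tighter
'%' has higher precedence than '>'


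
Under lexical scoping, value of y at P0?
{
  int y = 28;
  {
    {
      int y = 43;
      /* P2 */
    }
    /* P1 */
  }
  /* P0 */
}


y declared in the same block as P0
y = 28


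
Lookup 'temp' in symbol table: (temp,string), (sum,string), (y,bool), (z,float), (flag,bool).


Lookup 'temp' → type string


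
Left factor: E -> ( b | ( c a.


Common prefix: '('
Factored: E -> ( E', E' -> b | c a


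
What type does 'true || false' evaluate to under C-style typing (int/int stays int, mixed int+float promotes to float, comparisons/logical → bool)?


Operand types: bool || bool
Rule: logical operators take bool operands and yield bool
Result type: bool


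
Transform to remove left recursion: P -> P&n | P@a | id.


Left-recursive alternatives: P&n, P@a; non-recursive: id
Introduce P': P -> idP', P' -> &nP' | @aP' | ε


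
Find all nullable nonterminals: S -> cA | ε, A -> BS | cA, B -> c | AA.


A nonterminal is nullable iff some alternative derives ε (directly, or every symbol in it is nullable)
Nullable: {S}


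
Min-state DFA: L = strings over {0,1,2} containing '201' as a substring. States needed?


KMP-style automaton: 3 progress states + 1 absorbing accept = 4
Minimal DFA: 4 states


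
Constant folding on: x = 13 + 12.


13 + 12 = 25 at compile time
Optimized: x = 25


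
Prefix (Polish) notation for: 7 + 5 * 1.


'*' binds tighter: tree is (+ 7 (* 5 1))
Prefix: + 7 * 5 1


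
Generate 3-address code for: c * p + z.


Break into single-operator statements:
t1 = c * p
t2 = t1 + z


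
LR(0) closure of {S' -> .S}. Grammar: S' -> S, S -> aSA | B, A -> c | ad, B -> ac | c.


Start: S' -> .S
For each item with dot before a nonterminal B, add B -> .γ for every B-production
Closure: [S' -> .S, S -> .aSA, S -> .B, B -> .ac, B -> .c]


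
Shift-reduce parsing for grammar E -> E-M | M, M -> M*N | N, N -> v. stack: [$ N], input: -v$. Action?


'N' (not preceded by M*) is the handle for M -> N
Action: reduce (M -> N)


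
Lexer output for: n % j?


Scan left to right, longest-match per lexeme
Tokens: ID(n), OP(%), ID(j)


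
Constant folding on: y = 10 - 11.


10 - 11 = -1 at compile time
Optimized: y = -1


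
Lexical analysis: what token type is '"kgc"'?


Pattern: double-quoted sequence
Type: STRING_LITERAL


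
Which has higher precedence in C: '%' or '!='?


'%' is multiplicative (level 10); '!=' is equality (level 6)
Higher level binds tighter
'%' has higher precedence than '!='


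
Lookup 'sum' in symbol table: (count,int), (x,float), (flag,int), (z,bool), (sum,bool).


Lookup 'sum' → type bool


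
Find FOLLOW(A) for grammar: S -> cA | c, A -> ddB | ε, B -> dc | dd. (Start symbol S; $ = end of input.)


$ ∈ FOLLOW(S). For each A -> αBβ: add FIRST(β)\{ε} to FOLLOW(B); if β nullable, add FOLLOW(A).
FOLLOW(A) = {$}


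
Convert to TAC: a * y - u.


Break into single-operator statements:
t1 = a * y
t2 = t1 - u


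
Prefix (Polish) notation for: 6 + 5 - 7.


left-to-right (same/higher precedence on left): tree is (- (+ 6 5) 7)
Prefix: - + 6 5 7


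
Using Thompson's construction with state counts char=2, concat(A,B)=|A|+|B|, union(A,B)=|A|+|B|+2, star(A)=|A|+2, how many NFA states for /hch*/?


Syntax tree has 3 char leaf(s), 0 union(s), 1 star(s)
chars contribute 3×2 = 6; each union adds +2; each star adds +2
Total: 6 + 0 + 2 = 8 states


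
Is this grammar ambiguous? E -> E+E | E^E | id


'id+id^id' has two parse trees (no precedence encoded between + and ^)
Ambiguous


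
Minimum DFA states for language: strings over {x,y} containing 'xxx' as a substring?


KMP-style automaton: 3 progress states + 1 absorbing accept = 4
Minimal DFA: 4 states


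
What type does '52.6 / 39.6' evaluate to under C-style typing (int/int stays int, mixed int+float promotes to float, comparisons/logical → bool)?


Operand types: float / float
Rule: mixed int/float promotes to float; int/int stays int
Result type: float


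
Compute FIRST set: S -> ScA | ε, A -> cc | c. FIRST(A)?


Per alternative of A: FIRST(cc) = {c}; FIRST(c) = {c}
FIRST(A) = {c}


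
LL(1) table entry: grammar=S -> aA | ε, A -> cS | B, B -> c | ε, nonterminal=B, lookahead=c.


For [B, c]: 'c' ∈ FIRST(c)
Entry: B -> c


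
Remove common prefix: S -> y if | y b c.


Common prefix: 'y'
Factored: S -> y S', S' -> if | b c


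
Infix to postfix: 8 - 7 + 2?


Left to right (same or higher precedence on left)
Postfix: 8 7 - 2 +


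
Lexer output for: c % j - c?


Scan left to right, longest-match per lexeme
Tokens: ID(c), OP(%), ID(j), OP(-), ID(c)


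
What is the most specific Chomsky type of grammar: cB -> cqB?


LHS has context (more than one symbol) and |LHS| ≤ |RHS|
Classification: Type 1 (Context-Sensitive)


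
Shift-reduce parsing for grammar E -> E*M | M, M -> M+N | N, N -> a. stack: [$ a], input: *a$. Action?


'a' on top is the handle for N -> a
Action: reduce (N -> a)


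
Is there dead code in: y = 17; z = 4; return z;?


y is assigned but never read
Dead: 'y = 17'


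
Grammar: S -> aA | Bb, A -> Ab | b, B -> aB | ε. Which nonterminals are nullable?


A nonterminal is nullable iff some alternative derives ε (directly, or every symbol in it is nullable)
Nullable: {B}


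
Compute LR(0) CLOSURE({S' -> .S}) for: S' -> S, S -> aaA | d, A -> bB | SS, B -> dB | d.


Start: S' -> .S
For each item with dot before a nonterminal B, add B -> .γ for every B-production
Closure: [S' -> .S, S -> .aaA, S -> .d]


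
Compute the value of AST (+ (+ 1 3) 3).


Evaluate inner: (+ 1 3) = 4
Evaluate root: (+ 4 3) = 7
Result: 7


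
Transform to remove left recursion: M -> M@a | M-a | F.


Left-recursive alternatives: M@a, M-a; non-recursive: F
Introduce M': M -> FM', M' -> @aM' | -aM' | ε


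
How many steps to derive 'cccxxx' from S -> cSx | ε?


Derivation: S => cSx => ccSxx => cccSxxx => cccxxx
Steps: 4


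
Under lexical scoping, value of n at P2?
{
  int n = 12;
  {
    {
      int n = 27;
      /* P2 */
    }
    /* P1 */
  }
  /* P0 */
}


n declared in the same block as P2
n = 27


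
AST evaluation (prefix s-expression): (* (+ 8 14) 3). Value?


Evaluate inner: (+ 8 14) = 22
Evaluate root: (* 22 3) = 66
Result: 66


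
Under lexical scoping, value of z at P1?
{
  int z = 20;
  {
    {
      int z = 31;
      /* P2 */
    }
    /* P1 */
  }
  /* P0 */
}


P1's block does not declare z; resolves to the enclosing declaration at depth 0
z = 20


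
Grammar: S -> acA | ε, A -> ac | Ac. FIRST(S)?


Per alternative of S: FIRST(acA) = {a}; FIRST(ε) = {ε}
FIRST(S) = {a, ε}


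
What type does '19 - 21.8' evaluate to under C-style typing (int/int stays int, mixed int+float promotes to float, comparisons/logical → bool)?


Operand types: int - float
Rule: mixed int/float promotes to float; int/int stays int
Result type: float


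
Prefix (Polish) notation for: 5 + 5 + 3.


left-to-right (same/higher precedence on left): tree is (+ (+ 5 5) 3)
Prefix: + + 5 5 3


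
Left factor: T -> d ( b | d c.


Common prefix: 'd'
Factored: T -> d T', T' -> ( b | c


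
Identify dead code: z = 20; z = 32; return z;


first assignment to z is overwritten before any read
Dead: 'z = 20'


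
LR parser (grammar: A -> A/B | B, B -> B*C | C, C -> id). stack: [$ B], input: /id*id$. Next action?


lookahead ∉ {*} so B won't extend; reduce A -> B
Action: reduce (A -> B)


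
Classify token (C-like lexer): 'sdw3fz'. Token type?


Pattern: letter/underscore followed by alphanumerics, not a keyword
Type: IDENTIFIER


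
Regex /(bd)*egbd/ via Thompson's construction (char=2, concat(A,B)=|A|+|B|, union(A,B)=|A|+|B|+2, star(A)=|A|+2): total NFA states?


Syntax tree has 6 char leaf(s), 0 union(s), 1 star(s)
chars contribute 6×2 = 12; each union adds +2; each star adds +2
Total: 12 + 0 + 2 = 14 states


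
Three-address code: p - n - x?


Break into single-operator statements:
t1 = p - n
t2 = t1 - x


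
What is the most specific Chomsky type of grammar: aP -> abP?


LHS has context (more than one symbol) and |LHS| ≤ |RHS|
Classification: Type 1 (Context-Sensitive)


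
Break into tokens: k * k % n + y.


Scan left to right, longest-match per lexeme
Tokens: ID(k), OP(*), ID(k), OP(%), ID(n), OP(+), ID(y)


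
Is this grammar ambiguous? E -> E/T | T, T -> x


precedence layered via separate nonterminal T: deterministic
Unambiguous


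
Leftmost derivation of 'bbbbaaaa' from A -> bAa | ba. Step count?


Derivation: A => bAa => bbAaa => bbbAaaa => bbbbaaaa
Steps: 4


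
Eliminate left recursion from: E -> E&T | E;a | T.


Left-recursive alternatives: E&T, E;a; non-recursive: T
Introduce E': E -> TE', E' -> &TE' | ;aE' | ε


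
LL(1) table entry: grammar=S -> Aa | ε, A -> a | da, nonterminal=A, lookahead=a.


For [A, a]: 'a' ∈ FIRST(a)
Entry: A -> a


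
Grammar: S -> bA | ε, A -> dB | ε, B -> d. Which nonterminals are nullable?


A nonterminal is nullable iff some alternative derives ε (directly, or every symbol in it is nullable)
Nullable: {A, S}


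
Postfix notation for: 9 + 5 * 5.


* has higher precedence, evaluate 5*5 first
Postfix: 9 5 5 * +


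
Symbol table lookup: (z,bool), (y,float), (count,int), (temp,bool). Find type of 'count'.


Lookup 'count' → type int


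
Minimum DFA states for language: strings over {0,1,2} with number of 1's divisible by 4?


Track (count of 1) mod 4: states 0..3, accept at 0
Minimal DFA: 4 states


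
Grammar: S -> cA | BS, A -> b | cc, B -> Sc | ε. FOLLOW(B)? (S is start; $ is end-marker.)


$ ∈ FOLLOW(S). For each A -> αBβ: add FIRST(β)\{ε} to FOLLOW(B); if β nullable, add FOLLOW(A).
FOLLOW(B) = {c}


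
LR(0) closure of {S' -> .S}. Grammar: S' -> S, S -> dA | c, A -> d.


Start: S' -> .S
For each item with dot before a nonterminal B, add B -> .γ for every B-production
Closure: [S' -> .S, S -> .dA, S -> .c]


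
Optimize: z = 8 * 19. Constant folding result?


8 * 19 = 152 at compile time
Optimized: z = 152


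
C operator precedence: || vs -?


'-' is additive (level 9); '||' is logical OR (level 1)
Higher level binds tighter
'-' has higher precedence than '||'


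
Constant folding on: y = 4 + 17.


4 + 17 = 21 at compile time
Optimized: y = 21


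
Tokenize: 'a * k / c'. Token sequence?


Scan left to right, longest-match per lexeme
Tokens: ID(a), OP(*), ID(k), OP(/), ID(c)


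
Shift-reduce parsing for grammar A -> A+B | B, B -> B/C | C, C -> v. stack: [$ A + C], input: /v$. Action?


'C' (not preceded by B/) is the handle for B -> C
Action: reduce (B -> C)


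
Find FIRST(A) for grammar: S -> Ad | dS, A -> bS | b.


Per alternative of A: FIRST(bS) = {b}; FIRST(b) = {b}
FIRST(A) = {b}


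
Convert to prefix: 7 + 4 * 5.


'*' binds tighter: tree is (+ 7 (* 4 5))
Prefix: + 7 * 4 5


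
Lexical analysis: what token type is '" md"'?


Pattern: double-quoted sequence
Type: STRING_LITERAL


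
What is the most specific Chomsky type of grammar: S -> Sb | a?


Left-linear: every RHS is a terminal or one nonterminal followed by a terminal
Classification: Type 3 (Regular)


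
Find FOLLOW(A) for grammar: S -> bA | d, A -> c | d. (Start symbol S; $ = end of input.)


$ ∈ FOLLOW(S). For each A -> αBβ: add FIRST(β)\{ε} to FOLLOW(B); if β nullable, add FOLLOW(A).
FOLLOW(A) = {$}


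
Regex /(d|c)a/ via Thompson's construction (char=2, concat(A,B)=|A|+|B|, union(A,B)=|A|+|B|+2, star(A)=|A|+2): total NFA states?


Syntax tree has 3 char leaf(s), 1 union(s), 0 star(s)
chars contribute 3×2 = 6; each union adds +2; each star adds +2
Total: 6 + 2 + 0 = 8 states


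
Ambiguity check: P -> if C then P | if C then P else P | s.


dangling else: 'if C then if C then s else s' parses two ways
Ambiguous


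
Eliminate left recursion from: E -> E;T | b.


Left-recursive alternatives: E;T; non-recursive: b
Introduce E': E -> bE', E' -> ;TE' | ε


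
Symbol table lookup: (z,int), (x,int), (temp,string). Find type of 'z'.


Lookup 'z' → type int


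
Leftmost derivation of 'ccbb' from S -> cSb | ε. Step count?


Derivation: S => cSb => ccSbb => ccbb
Steps: 3


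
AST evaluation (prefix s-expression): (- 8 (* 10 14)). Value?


Evaluate inner: (* 10 14) = 140
Evaluate root: (- 8 140) = -132
Result: -132


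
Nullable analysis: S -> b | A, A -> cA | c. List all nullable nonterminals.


A nonterminal is nullable iff some alternative derives ε (directly, or every symbol in it is nullable)
Nullable: {}


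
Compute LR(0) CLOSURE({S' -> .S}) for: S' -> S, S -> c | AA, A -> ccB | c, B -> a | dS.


Start: S' -> .S
For each item with dot before a nonterminal B, add B -> .γ for every B-production
Closure: [S' -> .S, S -> .c, S -> .AA, A -> .ccB, A -> .c]


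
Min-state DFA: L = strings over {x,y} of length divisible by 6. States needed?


Track length mod 6: states 0..5, accept at 0
Minimal DFA: 6 states


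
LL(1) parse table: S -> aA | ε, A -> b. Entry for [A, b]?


For [A, b]: 'b' ∈ FIRST(b)
Entry: A -> b


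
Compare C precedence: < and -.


'-' is additive (level 9); '<' is relational (level 7)
Higher level binds tighter
'-' has higher precedence than '<'


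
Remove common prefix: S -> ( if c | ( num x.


Common prefix: '('
Factored: S -> ( S', S' -> if c | num x


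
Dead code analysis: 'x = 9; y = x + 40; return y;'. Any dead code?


x is read by y's definition; y is returned
No dead code


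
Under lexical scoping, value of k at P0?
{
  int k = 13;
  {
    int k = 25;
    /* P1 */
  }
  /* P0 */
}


k declared in the same block as P0
k = 13


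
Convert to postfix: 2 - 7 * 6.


* has higher precedence, evaluate 7*6 first
Postfix: 2 7 6 * -


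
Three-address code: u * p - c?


Break into single-operator statements:
t1 = u * p
t2 = t1 - c


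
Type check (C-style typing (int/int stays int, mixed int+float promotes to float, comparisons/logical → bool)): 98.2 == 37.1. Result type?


Operand types: float == float
Rule: comparison yields bool
Result type: bool


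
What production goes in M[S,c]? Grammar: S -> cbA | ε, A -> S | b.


For [S, c]: 'c' ∈ FIRST(cbA)
Entry: S -> cbA


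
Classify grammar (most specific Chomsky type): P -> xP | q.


Right-linear: every RHS is a terminal or a terminal followed by one nonterminal
Classification: Type 3 (Regular)


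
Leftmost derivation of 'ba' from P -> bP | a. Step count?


Derivation: P => bP => ba
Steps: 2


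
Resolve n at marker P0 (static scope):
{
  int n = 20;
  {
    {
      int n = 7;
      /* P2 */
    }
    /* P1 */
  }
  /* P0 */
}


n declared in the same block as P0
n = 20


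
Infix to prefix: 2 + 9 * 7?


'*' binds tighter: tree is (+ 2 (* 9 7))
Prefix: + 2 * 9 7


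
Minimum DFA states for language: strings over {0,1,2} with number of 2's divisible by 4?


Track (count of 2) mod 4: states 0..3, accept at 0
Minimal DFA: 4 states


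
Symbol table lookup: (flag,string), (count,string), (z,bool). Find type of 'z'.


Lookup 'z' → type bool


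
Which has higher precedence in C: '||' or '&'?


'&' is bitwise AND (level 5); '||' is logical OR (level 1)
Higher level binds tighter
'&' has higher precedence than '||'


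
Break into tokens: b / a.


Scan left to right, longest-match per lexeme
Tokens: ID(b), OP(/), ID(a)


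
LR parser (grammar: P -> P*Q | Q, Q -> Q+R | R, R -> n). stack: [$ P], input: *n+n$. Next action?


shift '*' to continue P -> P*Q
Action: shift


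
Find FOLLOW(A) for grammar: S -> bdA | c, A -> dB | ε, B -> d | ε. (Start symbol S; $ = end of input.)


$ ∈ FOLLOW(S). For each A -> αBβ: add FIRST(β)\{ε} to FOLLOW(B); if β nullable, add FOLLOW(A).
FOLLOW(A) = {$}


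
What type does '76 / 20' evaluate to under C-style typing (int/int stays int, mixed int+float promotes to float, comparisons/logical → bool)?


Operand types: int / int
Rule: mixed int/float promotes to float; int/int stays int
Result type: int


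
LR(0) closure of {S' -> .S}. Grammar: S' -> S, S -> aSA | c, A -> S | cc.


Start: S' -> .S
For each item with dot before a nonterminal B, add B -> .γ for every B-production
Closure: [S' -> .S, S -> .aSA, S -> .c]


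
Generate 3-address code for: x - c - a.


Break into single-operator statements:
t1 = x - c
t2 = t1 - a


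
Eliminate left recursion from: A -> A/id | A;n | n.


Left-recursive alternatives: A/id, A;n; non-recursive: n
Introduce A': A -> nA', A' -> /idA' | ;nA' | ε


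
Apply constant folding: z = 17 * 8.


17 * 8 = 136 at compile time
Optimized: z = 136


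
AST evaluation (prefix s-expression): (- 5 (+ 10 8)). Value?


Evaluate inner: (+ 10 8) = 18
Evaluate root: (- 5 18) = -13
Result: -13


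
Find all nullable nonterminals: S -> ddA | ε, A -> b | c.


A nonterminal is nullable iff some alternative derives ε (directly, or every symbol in it is nullable)
Nullable: {S}


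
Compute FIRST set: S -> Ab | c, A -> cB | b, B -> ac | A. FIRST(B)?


Per alternative of B: FIRST(ac) = {a}; FIRST(A) = {b, c}
FIRST(B) = {a, b, c}


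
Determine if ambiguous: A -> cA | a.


right-linear, alternatives start with distinct terminals 'c' vs 'a': unique leftmost derivation
Unambiguous


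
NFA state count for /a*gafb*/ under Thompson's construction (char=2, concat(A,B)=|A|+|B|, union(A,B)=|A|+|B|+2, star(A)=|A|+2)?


Syntax tree has 5 char leaf(s), 0 union(s), 2 star(s)
chars contribute 5×2 = 10; each union adds +2; each star adds +2
Total: 10 + 0 + 4 = 14 states


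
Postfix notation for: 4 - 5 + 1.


Left to right (same or higher precedence on left)
Postfix: 4 5 - 1 +


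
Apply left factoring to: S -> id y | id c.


Common prefix: 'id'
Factored: S -> id S', S' -> y | c


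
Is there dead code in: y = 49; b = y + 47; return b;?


y is read by b's definition; b is returned
No dead code


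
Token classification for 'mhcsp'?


Pattern: letter/underscore followed by alphanumerics, not a keyword
Type: IDENTIFIER


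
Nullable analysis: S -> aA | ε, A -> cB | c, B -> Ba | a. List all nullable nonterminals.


A nonterminal is nullable iff some alternative derives ε (directly, or every symbol in it is nullable)
Nullable: {S}


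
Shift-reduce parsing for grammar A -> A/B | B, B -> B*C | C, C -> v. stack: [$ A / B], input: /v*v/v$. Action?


handle 'A/B' on top; lookahead ∈ FOLLOW(A) = {/, $}
Action: reduce (A -> A/B)


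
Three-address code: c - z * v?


Break into single-operator statements:
t1 = z * v
t2 = c - t1


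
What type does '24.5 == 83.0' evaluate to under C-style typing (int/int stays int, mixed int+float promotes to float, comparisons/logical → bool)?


Operand types: float == float
Rule: comparison yields bool
Result type: bool


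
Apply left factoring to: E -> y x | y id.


Common prefix: 'y'
Factored: E -> y E', E' -> x | id


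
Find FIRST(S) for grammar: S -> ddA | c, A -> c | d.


Per alternative of S: FIRST(ddA) = {d}; FIRST(c) = {c}
FIRST(S) = {c, d}


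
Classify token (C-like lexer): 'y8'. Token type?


Pattern: letter/underscore followed by alphanumerics, not a keyword
Type: IDENTIFIER


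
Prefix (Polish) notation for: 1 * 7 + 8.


left-to-right (same/higher precedence on left): tree is (+ (* 1 7) 8)
Prefix: + * 1 7 8


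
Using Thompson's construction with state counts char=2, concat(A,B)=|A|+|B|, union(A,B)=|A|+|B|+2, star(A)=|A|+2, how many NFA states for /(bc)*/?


Syntax tree has 2 char leaf(s), 0 union(s), 1 star(s)
chars contribute 2×2 = 4; each union adds +2; each star adds +2
Total: 4 + 0 + 2 = 6 states


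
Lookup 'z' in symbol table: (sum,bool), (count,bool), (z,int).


Lookup 'z' → type int


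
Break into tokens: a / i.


Scan left to right, longest-match per lexeme
Tokens: ID(a), OP(/), ID(i)


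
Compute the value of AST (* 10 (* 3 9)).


Evaluate inner: (* 3 9) = 27
Evaluate root: (* 10 27) = 270
Result: 270


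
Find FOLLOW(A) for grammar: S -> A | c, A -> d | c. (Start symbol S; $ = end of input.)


$ ∈ FOLLOW(S). For each A -> αBβ: add FIRST(β)\{ε} to FOLLOW(B); if β nullable, add FOLLOW(A).
FOLLOW(A) = {$}


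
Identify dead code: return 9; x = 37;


statement follows a return and is unreachable
Dead: 'x = 37'


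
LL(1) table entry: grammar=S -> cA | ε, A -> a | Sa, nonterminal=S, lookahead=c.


For [S, c]: 'c' ∈ FIRST(cA)
Entry: S -> cA


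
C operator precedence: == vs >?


'>' is relational (level 7); '==' is equality (level 6)
Higher level binds tighter
'>' has higher precedence than '=='


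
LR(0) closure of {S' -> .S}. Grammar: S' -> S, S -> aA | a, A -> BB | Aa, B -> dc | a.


Start: S' -> .S
For each item with dot before a nonterminal B, add B -> .γ for every B-production
Closure: [S' -> .S, S -> .aA, S -> .a]


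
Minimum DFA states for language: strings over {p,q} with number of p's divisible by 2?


Track (count of p) mod 2: states 0..1, accept at 0
Minimal DFA: 2 states


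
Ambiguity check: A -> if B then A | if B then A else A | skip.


dangling else: 'if B then if B then skip else skip' parses two ways
Ambiguous


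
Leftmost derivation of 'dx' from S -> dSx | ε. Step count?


Derivation: S => dSx => dx
Steps: 2


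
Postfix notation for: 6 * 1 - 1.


Left to right (same or higher precedence on left)
Postfix: 6 1 * 1 -


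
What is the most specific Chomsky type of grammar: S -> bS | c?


Right-linear: every RHS is a terminal or a terminal followed by one nonterminal
Classification: Type 3 (Regular)


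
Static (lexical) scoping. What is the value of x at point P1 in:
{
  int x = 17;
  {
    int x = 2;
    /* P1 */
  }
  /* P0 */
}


x declared in the same block as P1
x = 2


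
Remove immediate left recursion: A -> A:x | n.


Left-recursive alternatives: A:x; non-recursive: n
Introduce A': A -> nA', A' -> :xA' | ε


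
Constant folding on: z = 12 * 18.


12 * 18 = 216 at compile time
Optimized: z = 216


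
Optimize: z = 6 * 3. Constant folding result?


6 * 3 = 18 at compile time
Optimized: z = 18


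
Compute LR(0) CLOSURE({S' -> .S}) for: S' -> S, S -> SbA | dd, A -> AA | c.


Start: S' -> .S
For each item with dot before a nonterminal B, add B -> .γ for every B-production
Closure: [S' -> .S, S -> .SbA, S -> .dd]


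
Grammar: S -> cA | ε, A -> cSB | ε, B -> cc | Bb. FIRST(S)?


Per alternative of S: FIRST(cA) = {c}; FIRST(ε) = {ε}
FIRST(S) = {c, ε}


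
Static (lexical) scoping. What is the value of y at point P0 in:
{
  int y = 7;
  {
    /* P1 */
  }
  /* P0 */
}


y declared in the same block as P0
y = 7


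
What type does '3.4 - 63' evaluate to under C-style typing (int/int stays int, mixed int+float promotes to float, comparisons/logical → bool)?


Operand types: float - int
Rule: mixed int/float promotes to float; int/int stays int
Result type: float


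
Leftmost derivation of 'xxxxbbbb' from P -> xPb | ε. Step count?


Derivation: P => xPb => xxPbb => xxxPbbb => xxxxPbbbb => xxxxbbbb
Steps: 5


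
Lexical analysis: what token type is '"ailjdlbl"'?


Pattern: double-quoted sequence
Type: STRING_LITERAL


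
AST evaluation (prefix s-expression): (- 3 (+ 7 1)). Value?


Evaluate inner: (+ 7 1) = 8
Evaluate root: (- 3 8) = -5
Result: -5


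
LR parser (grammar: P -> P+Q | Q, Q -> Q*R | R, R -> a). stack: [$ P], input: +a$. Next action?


shift '+' to continue P -> P+Q
Action: shift


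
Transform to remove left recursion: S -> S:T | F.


Left-recursive alternatives: S:T; non-recursive: F
Introduce S': S -> FS', S' -> :TS' | ε


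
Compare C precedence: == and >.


'>' is relational (level 7); '==' is equality (level 6)
Higher level binds tighter
'>' has higher precedence than '=='


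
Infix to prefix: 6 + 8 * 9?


'*' binds tighter: tree is (+ 6 (* 8 9))
Prefix: + 6 * 8 9


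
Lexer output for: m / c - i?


Scan left to right, longest-match per lexeme
Tokens: ID(m), OP(/), ID(c), OP(-), ID(i)


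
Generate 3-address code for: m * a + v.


Break into single-operator statements:
t1 = m * a
t2 = t1 + v


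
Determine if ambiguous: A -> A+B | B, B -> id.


precedence layered via separate nonterminal B: deterministic
Unambiguous


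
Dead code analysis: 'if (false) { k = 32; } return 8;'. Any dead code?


condition is constant false, so the whole block is unreachable
Dead: 'if (false) { k = 32; }'


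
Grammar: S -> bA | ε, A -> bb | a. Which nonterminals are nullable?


A nonterminal is nullable iff some alternative derives ε (directly, or every symbol in it is nullable)
Nullable: {S}


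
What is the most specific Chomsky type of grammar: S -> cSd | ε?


Single nonterminal LHS, but c^n d^n is not regular
Classification: Type 2 (Context-Free)


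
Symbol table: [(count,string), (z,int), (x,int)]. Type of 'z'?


Lookup 'z' → type int


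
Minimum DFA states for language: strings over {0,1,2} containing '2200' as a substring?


KMP-style automaton: 4 progress states + 1 absorbing accept = 5
Minimal DFA: 5 states


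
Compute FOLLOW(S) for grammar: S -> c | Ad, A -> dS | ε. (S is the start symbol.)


$ ∈ FOLLOW(S). For each A -> αBβ: add FIRST(β)\{ε} to FOLLOW(B); if β nullable, add FOLLOW(A).
FOLLOW(S) = {$, d}


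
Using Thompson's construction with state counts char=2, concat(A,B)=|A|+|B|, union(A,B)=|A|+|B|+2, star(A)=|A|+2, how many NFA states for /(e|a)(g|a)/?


Syntax tree has 4 char leaf(s), 2 union(s), 0 star(s)
chars contribute 4×2 = 8; each union adds +2; each star adds +2
Total: 8 + 4 + 0 = 12 states


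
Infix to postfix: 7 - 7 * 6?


* has higher precedence, evaluate 7*6 first
Postfix: 7 7 6 * -


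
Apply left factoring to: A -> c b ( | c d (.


Common prefix: 'c'
Factored: A -> c A', A' -> b ( | d (


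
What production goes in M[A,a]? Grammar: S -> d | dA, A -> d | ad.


For [A, a]: 'a' ∈ FIRST(ad)
Entry: A -> ad


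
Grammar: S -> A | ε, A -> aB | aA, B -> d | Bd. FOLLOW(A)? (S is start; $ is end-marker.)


$ ∈ FOLLOW(S). For each A -> αBβ: add FIRST(β)\{ε} to FOLLOW(B); if β nullable, add FOLLOW(A).
FOLLOW(A) = {$}


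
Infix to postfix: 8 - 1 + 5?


Left to right (same or higher precedence on left)
Postfix: 8 1 - 5 +


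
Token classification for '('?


Pattern: delimiter/punctuation
Type: PUNCTUATION


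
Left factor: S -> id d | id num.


Common prefix: 'id'
Factored: S -> id S', S' -> d | num


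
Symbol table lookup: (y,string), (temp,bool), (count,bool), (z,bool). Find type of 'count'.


Lookup 'count' → type bool


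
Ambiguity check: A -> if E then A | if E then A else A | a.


dangling else: 'if E then if E then a else a' parses two ways
Ambiguous


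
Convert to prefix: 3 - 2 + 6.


left-to-right (same/higher precedence on left): tree is (+ (- 3 2) 6)
Prefix: + - 3 2 6


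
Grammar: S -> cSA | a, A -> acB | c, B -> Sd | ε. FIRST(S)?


Per alternative of S: FIRST(cSA) = {c}; FIRST(a) = {a}
FIRST(S) = {a, c}


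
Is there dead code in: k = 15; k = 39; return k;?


first assignment to k is overwritten before any read
Dead: 'k = 15'


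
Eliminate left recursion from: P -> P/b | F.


Left-recursive alternatives: P/b; non-recursive: F
Introduce P': P -> FP', P' -> /bP' | ε


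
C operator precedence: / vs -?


'/' is multiplicative (level 10); '-' is additive (level 9)
Higher level binds tighter
'/' has higher precedence than '-'


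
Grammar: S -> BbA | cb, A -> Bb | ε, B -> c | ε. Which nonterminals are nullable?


A nonterminal is nullable iff some alternative derives ε (directly, or every symbol in it is nullable)
Nullable: {A, B}


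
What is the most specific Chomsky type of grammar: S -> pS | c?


Right-linear: every RHS is a terminal or a terminal followed by one nonterminal
Classification: Type 3 (Regular)


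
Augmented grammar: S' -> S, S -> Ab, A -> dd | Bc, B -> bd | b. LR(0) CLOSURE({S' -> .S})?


Start: S' -> .S
For each item with dot before a nonterminal B, add B -> .γ for every B-production
Closure: [S' -> .S, S -> .Ab, A -> .dd, A -> .Bc, B -> .bd, B -> .b]


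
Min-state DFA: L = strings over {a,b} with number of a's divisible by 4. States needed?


Track (count of a) mod 4: states 0..3, accept at 0
Minimal DFA: 4 states


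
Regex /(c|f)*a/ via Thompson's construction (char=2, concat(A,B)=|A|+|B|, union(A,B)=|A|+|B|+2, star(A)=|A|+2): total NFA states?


Syntax tree has 3 char leaf(s), 1 union(s), 1 star(s)
chars contribute 3×2 = 6; each union adds +2; each star adds +2
Total: 6 + 2 + 2 = 10 states


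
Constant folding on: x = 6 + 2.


6 + 2 = 8 at compile time
Optimized: x = 8


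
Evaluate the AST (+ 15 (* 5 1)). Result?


Evaluate inner: (* 5 1) = 5
Evaluate root: (+ 15 5) = 20
Result: 20


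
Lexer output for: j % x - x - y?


Scan left to right, longest-match per lexeme
Tokens: ID(j), OP(%), ID(x), OP(-), ID(x), OP(-), ID(y)


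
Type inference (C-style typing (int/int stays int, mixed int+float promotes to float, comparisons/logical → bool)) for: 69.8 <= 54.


Operand types: float <= int
Rule: comparison yields bool
Result type: bool


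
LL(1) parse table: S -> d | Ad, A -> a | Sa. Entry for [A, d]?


For [A, d]: 'd' ∈ FIRST(Sa)
Entry: A -> Sa


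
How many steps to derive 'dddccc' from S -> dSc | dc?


Derivation: S => dSc => ddScc => dddccc
Steps: 3


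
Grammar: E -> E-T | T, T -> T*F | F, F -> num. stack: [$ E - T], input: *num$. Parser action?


'*' can extend T; shift to build T -> T*F
Action: shift


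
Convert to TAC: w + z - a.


Break into single-operator statements:
t1 = w + z
t2 = t1 - a


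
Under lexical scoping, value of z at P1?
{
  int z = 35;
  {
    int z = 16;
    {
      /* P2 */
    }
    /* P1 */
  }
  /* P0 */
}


z declared in the same block as P1
z = 16


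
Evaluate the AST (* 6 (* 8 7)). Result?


Evaluate inner: (* 8 7) = 56
Evaluate root: (* 6 56) = 336
Result: 336


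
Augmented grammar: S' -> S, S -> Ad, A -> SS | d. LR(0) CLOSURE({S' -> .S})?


Start: S' -> .S
For each item with dot before a nonterminal B, add B -> .γ for every B-production
Closure: [S' -> .S, S -> .Ad, A -> .SS, A -> .d]


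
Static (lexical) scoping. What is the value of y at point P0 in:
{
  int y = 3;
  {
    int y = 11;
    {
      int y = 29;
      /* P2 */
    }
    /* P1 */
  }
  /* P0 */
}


y declared in the same block as P0
y = 3


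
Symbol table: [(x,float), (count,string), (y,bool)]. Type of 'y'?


Lookup 'y' → type bool


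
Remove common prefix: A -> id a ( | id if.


Common prefix: 'id'
Factored: A -> id A', A' -> a ( | if


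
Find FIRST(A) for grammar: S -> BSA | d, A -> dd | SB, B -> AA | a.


Per alternative of A: FIRST(dd) = {d}; FIRST(SB) = {a, d}
FIRST(A) = {a, d}


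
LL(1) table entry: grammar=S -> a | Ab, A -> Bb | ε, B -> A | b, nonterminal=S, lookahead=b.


For [S, b]: 'b' ∈ FIRST(Ab)
Entry: S -> Ab


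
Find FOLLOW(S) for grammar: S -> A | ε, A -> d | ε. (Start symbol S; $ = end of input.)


$ ∈ FOLLOW(S). For each A -> αBβ: add FIRST(β)\{ε} to FOLLOW(B); if β nullable, add FOLLOW(A).
FOLLOW(S) = {$}


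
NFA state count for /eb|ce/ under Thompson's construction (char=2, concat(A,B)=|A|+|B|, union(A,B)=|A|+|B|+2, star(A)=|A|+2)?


Syntax tree has 4 char leaf(s), 1 union(s), 0 star(s)
chars contribute 4×2 = 8; each union adds +2; each star adds +2
Total: 8 + 2 + 0 = 10 states


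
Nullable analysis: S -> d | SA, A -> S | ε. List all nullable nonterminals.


A nonterminal is nullable iff some alternative derives ε (directly, or every symbol in it is nullable)
Nullable: {A}


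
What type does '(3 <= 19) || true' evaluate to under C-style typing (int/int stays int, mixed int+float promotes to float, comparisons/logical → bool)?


Operand types: bool || bool
Rule: logical operators take bool operands and yield bool
Result type: bool


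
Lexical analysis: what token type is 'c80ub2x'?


Pattern: letter/underscore followed by alphanumerics, not a keyword
Type: IDENTIFIER


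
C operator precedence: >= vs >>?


'>>' is shift (level 8); '>=' is relational (level 7)
Higher level binds tighter
'>>' has higher precedence than '>='


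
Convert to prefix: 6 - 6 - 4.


left-to-right (same/higher precedence on left): tree is (- (- 6 6) 4)
Prefix: - - 6 6 4


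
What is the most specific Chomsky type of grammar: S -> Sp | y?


Left-linear: every RHS is a terminal or one nonterminal followed by a terminal
Classification: Type 3 (Regular)


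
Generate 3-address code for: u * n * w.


Break into single-operator statements:
t1 = u * n
t2 = t1 * w


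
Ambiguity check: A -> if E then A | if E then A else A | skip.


dangling else: 'if E then if E then skip else skip' parses two ways
Ambiguous


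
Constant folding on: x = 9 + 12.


9 + 12 = 21 at compile time
Optimized: x = 21


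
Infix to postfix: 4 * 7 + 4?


Left to right (same or higher precedence on left)
Postfix: 4 7 * 4 +


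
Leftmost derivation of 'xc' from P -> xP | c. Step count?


Derivation: P => xP => xc
Steps: 2


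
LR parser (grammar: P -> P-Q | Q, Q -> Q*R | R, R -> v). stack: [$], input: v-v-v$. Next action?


no handle on stack; shift 'v'
Action: shift


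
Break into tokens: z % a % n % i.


Scan left to right, longest-match per lexeme
Tokens: ID(z), OP(%), ID(a), OP(%), ID(n), OP(%), ID(i)


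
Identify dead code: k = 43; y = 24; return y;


k is assigned but never read
Dead: 'k = 43'


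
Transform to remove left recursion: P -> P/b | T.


Left-recursive alternatives: P/b; non-recursive: T
Introduce P': P -> TP', P' -> /bP' | ε


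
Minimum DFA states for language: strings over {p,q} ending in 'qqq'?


Track the longest suffix of input matching a prefix of 'qqq': 4 classes (prefixes of length 0..3)
Minimal DFA: 4 states


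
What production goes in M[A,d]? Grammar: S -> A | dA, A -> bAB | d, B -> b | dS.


For [A, d]: 'd' ∈ FIRST(d)
Entry: A -> d


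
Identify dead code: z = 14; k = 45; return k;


z is assigned but never read
Dead: 'z = 14'


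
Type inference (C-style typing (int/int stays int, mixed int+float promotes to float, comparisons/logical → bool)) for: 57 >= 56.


Operand types: int >= int
Rule: comparison yields bool
Result type: bool


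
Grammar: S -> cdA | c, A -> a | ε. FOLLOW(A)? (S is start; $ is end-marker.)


$ ∈ FOLLOW(S). For each A -> αBβ: add FIRST(β)\{ε} to FOLLOW(B); if β nullable, add FOLLOW(A).
FOLLOW(A) = {$}


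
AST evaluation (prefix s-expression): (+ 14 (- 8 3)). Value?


Evaluate inner: (- 8 3) = 5
Evaluate root: (+ 14 5) = 19
Result: 19


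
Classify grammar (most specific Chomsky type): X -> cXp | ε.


Single nonterminal LHS, but c^n p^n is not regular
Classification: Type 2 (Context-Free)


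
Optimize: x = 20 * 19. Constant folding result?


20 * 19 = 380 at compile time
Optimized: x = 380


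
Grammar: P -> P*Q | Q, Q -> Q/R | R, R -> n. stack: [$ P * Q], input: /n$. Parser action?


'/' can extend Q; shift to build Q -> Q/R
Action: shift


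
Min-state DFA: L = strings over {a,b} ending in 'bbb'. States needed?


Track the longest suffix of input matching a prefix of 'bbb': 4 classes (prefixes of length 0..3)
Minimal DFA: 4 states


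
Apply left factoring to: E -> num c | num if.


Common prefix: 'num'
Factored: E -> num E', E' -> c | if


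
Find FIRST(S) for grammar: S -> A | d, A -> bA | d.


Per alternative of S: FIRST(A) = {b, d}; FIRST(d) = {d}
FIRST(S) = {b, d}


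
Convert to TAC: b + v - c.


Break into single-operator statements:
t1 = b + v
t2 = t1 - c


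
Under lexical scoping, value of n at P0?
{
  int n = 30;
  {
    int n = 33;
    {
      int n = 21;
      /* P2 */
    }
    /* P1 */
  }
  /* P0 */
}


n declared in the same block as P0
n = 30


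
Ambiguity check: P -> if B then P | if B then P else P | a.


dangling else: 'if B then if B then a else a' parses two ways
Ambiguous


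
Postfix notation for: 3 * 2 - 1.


Left to right (same or higher precedence on left)
Postfix: 3 2 * 1 -


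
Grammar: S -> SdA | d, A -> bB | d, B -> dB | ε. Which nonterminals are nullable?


A nonterminal is nullable iff some alternative derives ε (directly, or every symbol in it is nullable)
Nullable: {B}


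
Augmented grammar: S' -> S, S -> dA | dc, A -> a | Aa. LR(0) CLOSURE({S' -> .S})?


Start: S' -> .S
For each item with dot before a nonterminal B, add B -> .γ for every B-production
Closure: [S' -> .S, S -> .dA, S -> .dc]


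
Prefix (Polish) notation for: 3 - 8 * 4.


'*' binds tighter: tree is (- 3 (* 8 4))
Prefix: - 3 * 8 4


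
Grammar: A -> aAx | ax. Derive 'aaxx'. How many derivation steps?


Derivation: A => aAx => aaxx
Steps: 2


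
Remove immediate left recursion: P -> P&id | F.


Left-recursive alternatives: P&id; non-recursive: F
Introduce P': P -> FP', P' -> &idP' | ε


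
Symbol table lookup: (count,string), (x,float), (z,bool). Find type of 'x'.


Lookup 'x' → type float


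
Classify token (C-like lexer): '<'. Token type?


Pattern: operator symbol
Type: OPERATOR


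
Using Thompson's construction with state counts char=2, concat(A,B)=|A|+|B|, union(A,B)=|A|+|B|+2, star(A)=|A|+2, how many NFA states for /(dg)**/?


Syntax tree has 2 char leaf(s), 0 union(s), 2 star(s)
chars contribute 2×2 = 4; each union adds +2; each star adds +2
Total: 4 + 0 + 4 = 8 states
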